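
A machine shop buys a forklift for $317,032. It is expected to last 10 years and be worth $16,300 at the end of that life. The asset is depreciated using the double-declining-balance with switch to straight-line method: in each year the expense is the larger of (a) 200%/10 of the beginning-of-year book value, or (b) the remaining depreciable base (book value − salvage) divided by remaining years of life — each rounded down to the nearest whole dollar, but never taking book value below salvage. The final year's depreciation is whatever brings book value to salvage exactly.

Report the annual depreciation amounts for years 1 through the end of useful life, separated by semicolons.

Depreciable base = $317,032 − $16,300 = $300,732.
Year 1: DB = ⌊$317,032 × 200%/10⌋ = $63,406; SL = ⌊$300,732/10⌋ = $30,073 → take DB $63,406. Book value $253,626.
Year 2: DB = ⌊$253,626 × 200%/10⌋ = $50,725; SL = ⌊$237,326/9⌋ = $26,369 → take DB $50,725. Book value $202,901.
Year 3: DB = ⌊$202,901 × 200%/10⌋ = $40,580; SL = ⌊$186,601/8⌋ = $23,325 → take DB $40,580. Book value $162,321.
Year 4: DB = ⌊$162,321 × 200%/10⌋ = $32,464; SL = ⌊$146,021/7⌋ = $20,860 → take DB $32,464. Book value $129,857.
Year 5: DB = ⌊$129,857 × 200%/10⌋ = $25,971; SL = ⌊$113,557/6⌋ = $18,926 → take DB $25,971. Book value $103,886.
Year 6: DB = ⌊$103,886 × 200%/10⌋ = $20,777; SL = ⌊$87,586/5⌋ = $17,517 → take DB $20,777. Book value $83,109.
Year 7: DB = ⌊$83,109 × 200%/10⌋ = $16,621; SL = ⌊$66,809/4⌋ = $16,702 → take SL $16,702. Book value $66,407.
Year 8: DB = ⌊$66,407 × 200%/10⌋ = $13,281; SL = ⌊$50,107/3⌋ = $16,702 → take SL $16,702. Book value $49,705.
Year 9: DB = ⌊$49,705 × 200%/10⌋ = $9,941; SL = ⌊$33,405/2⌋ = $16,702 → take SL $16,702. Book value $33,003.
Year 10 (final): $33,003 − $16,300 = $16,703. Book value $16,300.

$63,406; $50,725; $40,580; $32,464; $25,971; $20,777; $16,702; $16,702; $16,702; $16,703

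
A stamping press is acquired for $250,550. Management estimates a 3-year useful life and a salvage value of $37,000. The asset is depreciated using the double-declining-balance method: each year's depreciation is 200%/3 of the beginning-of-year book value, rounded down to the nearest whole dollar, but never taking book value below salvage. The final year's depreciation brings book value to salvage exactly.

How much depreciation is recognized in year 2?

$46,517

Depreciable base = $250,550 − $37,000 = $213,550.
Year 1: ⌊$250,550 × 200%/3⌋ = $167,033. Book value $83,517.
Year 2: ⌊$83,517 × 200%/3⌋ = $55,678, capped at $46,517. Book value $37,000.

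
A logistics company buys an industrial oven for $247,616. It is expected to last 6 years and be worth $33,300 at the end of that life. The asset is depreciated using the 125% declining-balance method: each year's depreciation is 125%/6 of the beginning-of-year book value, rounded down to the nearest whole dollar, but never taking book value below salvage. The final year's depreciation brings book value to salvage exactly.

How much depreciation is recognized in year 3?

Depreciable base = $247,616 − $33,300 = $214,316.
Year 1: ⌊$247,616 × 125%/6⌋ = $51,586. Book value $196,030.
Year 2: ⌊$196,030 × 125%/6⌋ = $40,839. Book value $155,191.
Year 3: ⌊$155,191 × 125%/6⌋ = $32,331. Book value $122,860.

$32,331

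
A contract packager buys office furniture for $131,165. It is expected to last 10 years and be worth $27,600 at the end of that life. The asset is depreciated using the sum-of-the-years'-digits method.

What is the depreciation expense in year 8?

Depreciable base = $131,165 − $27,600 = $103,565.
Sum of the years' digits = 10+9+8+7+6+5+4+3+2+1 = 55.
Year 1: $103,565 × 10/55 = $18,830. Book value $112,335.
Year 2: $103,565 × 9/55 = $16,947. Book value $95,388.
Year 3: $103,565 × 8/55 = $15,064. Book value $80,324.
Year 4: $103,565 × 7/55 = $13,181. Book value $67,143.
Year 5: $103,565 × 6/55 = $11,298. Book value $55,845.
Year 6: $103,565 × 5/55 = $9,415. Book value $46,430.
Year 7: $103,565 × 4/55 = $7,532. Book value $38,898.
Year 8: $103,565 × 3/55 = $5,649. Book value $33,249.

$5,649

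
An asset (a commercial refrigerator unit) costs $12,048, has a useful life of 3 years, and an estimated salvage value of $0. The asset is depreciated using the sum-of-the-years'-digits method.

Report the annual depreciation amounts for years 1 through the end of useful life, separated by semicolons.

Depreciable base = $12,048 − $0 = $12,048.
Sum of the years' digits = 3+2+1 = 6.
Year 1: $12,048 × 3/6 = $6,024. Book value $6,024.
Year 2: $12,048 × 2/6 = $4,016. Book value $2,008.
Year 3: $12,048 × 1/6 = $2,008. Book value $0.

$6,024; $4,016; $2,008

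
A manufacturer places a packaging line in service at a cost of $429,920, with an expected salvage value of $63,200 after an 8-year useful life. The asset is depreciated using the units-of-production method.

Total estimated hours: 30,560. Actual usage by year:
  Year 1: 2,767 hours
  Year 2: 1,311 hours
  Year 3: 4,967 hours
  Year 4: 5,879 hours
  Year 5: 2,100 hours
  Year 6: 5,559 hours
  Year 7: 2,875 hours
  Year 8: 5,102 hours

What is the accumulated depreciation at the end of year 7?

Depreciable base = $429,920 − $63,200 = $366,720.
Rate = $366,720 / 30,560 hours = $12 per hour.
Year 1: 2,767 × $12 = $33,204. Book value $396,716.
Year 2: 1,311 × $12 = $15,732. Book value $380,984.
Year 3: 4,967 × $12 = $59,604. Book value $321,380.
Year 4: 5,879 × $12 = $70,548. Book value $250,832.
Year 5: 2,100 × $12 = $25,200. Book value $225,632.
Year 6: 5,559 × $12 = $66,708. Book value $158,924.
Year 7: 2,875 × $12 = $34,500. Book value $124,424.
Accumulated through year 7 = $429,920 − $124,424 = $305,496.

$305,496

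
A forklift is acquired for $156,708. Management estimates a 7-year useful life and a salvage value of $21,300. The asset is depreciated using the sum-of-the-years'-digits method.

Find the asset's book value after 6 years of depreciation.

Depreciable base = $156,708 − $21,300 = $135,408.
Sum of the years' digits = 7+6+5+4+3+2+1 = 28.
Year 1: $135,408 × 7/28 = $33,852. Book value $122,856.
Year 2: $135,408 × 6/28 = $29,016. Book value $93,840.
Year 3: $135,408 × 5/28 = $24,180. Book value $69,660.
Year 4: $135,408 × 4/28 = $19,344. Book value $50,316.
Year 5: $135,408 × 3/28 = $14,508. Book value $35,808.
Year 6: $135,408 × 2/28 = $9,672. Book value $26,136.

$26,136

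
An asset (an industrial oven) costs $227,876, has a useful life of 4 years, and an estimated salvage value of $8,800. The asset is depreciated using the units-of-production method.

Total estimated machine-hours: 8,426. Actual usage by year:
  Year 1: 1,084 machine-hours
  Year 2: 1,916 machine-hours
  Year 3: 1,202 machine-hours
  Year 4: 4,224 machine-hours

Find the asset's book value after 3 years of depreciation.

Depreciable base = $227,876 − $8,800 = $219,076.
Rate = $219,076 / 8,426 machine-hours = $26 per machine-hour.
Year 1: 1,084 × $26 = $28,184. Book value $199,692.
Year 2: 1,916 × $26 = $49,816. Book value $149,876.
Year 3: 1,202 × $26 = $31,252. Book value $118,624.

$118,624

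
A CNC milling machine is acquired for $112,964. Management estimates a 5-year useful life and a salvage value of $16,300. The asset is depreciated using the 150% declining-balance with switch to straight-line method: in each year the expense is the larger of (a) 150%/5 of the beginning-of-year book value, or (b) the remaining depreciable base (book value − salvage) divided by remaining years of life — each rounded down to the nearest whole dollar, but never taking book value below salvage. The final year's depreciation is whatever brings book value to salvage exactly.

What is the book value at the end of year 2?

$55,353

Depreciable base = $112,964 − $16,300 = $96,664.
Year 1: DB = ⌊$112,964 × 150%/5⌋ = $33,889; SL = ⌊$96,664/5⌋ = $19,332 → take DB $33,889. Book value $79,075.
Year 2: DB = ⌊$79,075 × 150%/5⌋ = $23,722; SL = ⌊$62,775/4⌋ = $15,693 → take DB $23,722. Book value $55,353.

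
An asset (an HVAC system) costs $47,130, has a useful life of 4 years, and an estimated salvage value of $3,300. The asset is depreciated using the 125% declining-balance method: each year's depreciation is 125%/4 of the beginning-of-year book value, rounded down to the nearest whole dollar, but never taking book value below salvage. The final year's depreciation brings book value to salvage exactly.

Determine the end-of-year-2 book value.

$22,277

Depreciable base = $47,130 − $3,300 = $43,830.
Year 1: ⌊$47,130 × 125%/4⌋ = $14,728. Book value $32,402.
Year 2: ⌊$32,402 × 125%/4⌋ = $10,125. Book value $22,277.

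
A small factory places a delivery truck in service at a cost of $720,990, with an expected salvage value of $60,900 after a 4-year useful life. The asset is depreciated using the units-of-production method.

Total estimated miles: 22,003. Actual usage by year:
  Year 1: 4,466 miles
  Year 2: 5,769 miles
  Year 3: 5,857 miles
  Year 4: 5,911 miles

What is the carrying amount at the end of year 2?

$413,940

Depreciable base = $720,990 − $60,900 = $660,090.
Rate = $660,090 / 22,003 miles = $30 per mile.
Year 1: 4,466 × $30 = $133,980. Book value $587,010.
Year 2: 5,769 × $30 = $173,070. Book value $413,940.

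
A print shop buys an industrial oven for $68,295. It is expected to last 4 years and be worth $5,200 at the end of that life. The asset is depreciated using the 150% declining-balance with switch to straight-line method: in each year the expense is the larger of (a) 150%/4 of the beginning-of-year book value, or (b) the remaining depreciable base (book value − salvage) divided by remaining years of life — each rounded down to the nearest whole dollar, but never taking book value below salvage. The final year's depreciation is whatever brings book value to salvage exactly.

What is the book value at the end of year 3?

$15,940

Depreciable base = $68,295 − $5,200 = $63,095.
Year 1: DB = ⌊$68,295 × 150%/4⌋ = $25,610; SL = ⌊$63,095/4⌋ = $15,773 → take DB $25,610. Book value $42,685.
Year 2: DB = ⌊$42,685 × 150%/4⌋ = $16,006; SL = ⌊$37,485/3⌋ = $12,495 → take DB $16,006. Book value $26,679.
Year 3: DB = ⌊$26,679 × 150%/4⌋ = $10,004; SL = ⌊$21,479/2⌋ = $10,739 → take SL $10,739. Book value $15,940.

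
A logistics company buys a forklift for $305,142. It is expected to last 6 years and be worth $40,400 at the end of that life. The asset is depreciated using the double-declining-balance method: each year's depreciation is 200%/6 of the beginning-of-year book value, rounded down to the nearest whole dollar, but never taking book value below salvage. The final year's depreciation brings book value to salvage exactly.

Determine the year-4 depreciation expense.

Depreciable base = $305,142 − $40,400 = $264,742.
Year 1: ⌊$305,142 × 200%/6⌋ = $101,714. Book value $203,428.
Year 2: ⌊$203,428 × 200%/6⌋ = $67,809. Book value $135,619.
Year 3: ⌊$135,619 × 200%/6⌋ = $45,206. Book value $90,413.
Year 4: ⌊$90,413 × 200%/6⌋ = $30,137. Book value $60,276.

$30,137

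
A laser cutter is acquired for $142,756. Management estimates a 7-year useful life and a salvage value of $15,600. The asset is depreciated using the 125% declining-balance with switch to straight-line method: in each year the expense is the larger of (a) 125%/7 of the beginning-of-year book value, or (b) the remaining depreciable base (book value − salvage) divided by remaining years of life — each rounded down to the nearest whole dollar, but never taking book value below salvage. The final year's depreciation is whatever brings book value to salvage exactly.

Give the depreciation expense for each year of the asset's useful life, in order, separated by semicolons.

Depreciable base = $142,756 − $15,600 = $127,156.
Year 1: DB = ⌊$142,756 × 125%/7⌋ = $25,492; SL = ⌊$127,156/7⌋ = $18,165 → take DB $25,492. Book value $117,264.
Year 2: DB = ⌊$117,264 × 125%/7⌋ = $20,940; SL = ⌊$101,664/6⌋ = $16,944 → take DB $20,940. Book value $96,324.
Year 3: DB = ⌊$96,324 × 125%/7⌋ = $17,200; SL = ⌊$80,724/5⌋ = $16,144 → take DB $17,200. Book value $79,124.
Year 4: DB = ⌊$79,124 × 125%/7⌋ = $14,129; SL = ⌊$63,524/4⌋ = $15,881 → take SL $15,881. Book value $63,243.
Year 5: DB = ⌊$63,243 × 125%/7⌋ = $11,293; SL = ⌊$47,643/3⌋ = $15,881 → take SL $15,881. Book value $47,362.
Year 6: DB = ⌊$47,362 × 125%/7⌋ = $8,457; SL = ⌊$31,762/2⌋ = $15,881 → take SL $15,881. Book value $31,481.
Year 7 (final): $31,481 − $15,600 = $15,881. Book value $15,600.

$25,492; $20,940; $17,200; $15,881; $15,881; $15,881; $15,881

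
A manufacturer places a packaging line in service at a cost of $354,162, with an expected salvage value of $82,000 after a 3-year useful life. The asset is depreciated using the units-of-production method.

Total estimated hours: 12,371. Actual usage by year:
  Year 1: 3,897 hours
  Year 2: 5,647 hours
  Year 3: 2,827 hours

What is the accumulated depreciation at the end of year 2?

Depreciable base = $354,162 − $82,000 = $272,162.
Rate = $272,162 / 12,371 hours = $22 per hour.
Year 1: 3,897 × $22 = $85,734. Book value $268,428.
Year 2: 5,647 × $22 = $124,234. Book value $144,194.
Accumulated through year 2 = $354,162 − $144,194 = $209,968.

$209,968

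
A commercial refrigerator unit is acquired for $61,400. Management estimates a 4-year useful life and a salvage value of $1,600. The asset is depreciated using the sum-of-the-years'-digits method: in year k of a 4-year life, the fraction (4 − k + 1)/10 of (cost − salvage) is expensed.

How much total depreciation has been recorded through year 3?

Depreciable base = $61,400 − $1,600 = $59,800.
Sum of the years' digits = 4+3+2+1 = 10.
Year 1: $59,800 × 4/10 = $23,920. Book value $37,480.
Year 2: $59,800 × 3/10 = $17,940. Book value $19,540.
Year 3: $59,800 × 2/10 = $11,960. Book value $7,580.
Accumulated through year 3 = $61,400 − $7,580 = $53,820.

$53,820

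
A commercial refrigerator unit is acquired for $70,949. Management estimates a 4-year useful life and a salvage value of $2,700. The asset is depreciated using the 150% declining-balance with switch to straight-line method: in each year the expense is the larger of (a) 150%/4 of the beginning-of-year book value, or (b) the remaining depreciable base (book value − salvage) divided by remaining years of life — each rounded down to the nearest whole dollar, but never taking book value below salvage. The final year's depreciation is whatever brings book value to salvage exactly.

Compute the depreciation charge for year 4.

Depreciable base = $70,949 − $2,700 = $68,249.
Year 1: DB = ⌊$70,949 × 150%/4⌋ = $26,605; SL = ⌊$68,249/4⌋ = $17,062 → take DB $26,605. Book value $44,344.
Year 2: DB = ⌊$44,344 × 150%/4⌋ = $16,629; SL = ⌊$41,644/3⌋ = $13,881 → take DB $16,629. Book value $27,715.
Year 3: DB = ⌊$27,715 × 150%/4⌋ = $10,393; SL = ⌊$25,015/2⌋ = $12,507 → take SL $12,507. Book value $15,208.
Year 4 (final): $15,208 − $2,700 = $12,508. Book value $2,700.

$12,508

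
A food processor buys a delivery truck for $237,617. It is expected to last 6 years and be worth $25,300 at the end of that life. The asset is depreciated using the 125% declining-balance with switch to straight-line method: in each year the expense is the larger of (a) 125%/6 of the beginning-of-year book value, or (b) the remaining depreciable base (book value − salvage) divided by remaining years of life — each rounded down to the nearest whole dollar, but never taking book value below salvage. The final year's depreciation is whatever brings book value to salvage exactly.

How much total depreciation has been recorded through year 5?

Depreciable base = $237,617 − $25,300 = $212,317.
Year 1: DB = ⌊$237,617 × 125%/6⌋ = $49,503; SL = ⌊$212,317/6⌋ = $35,386 → take DB $49,503. Book value $188,114.
Year 2: DB = ⌊$188,114 × 125%/6⌋ = $39,190; SL = ⌊$162,814/5⌋ = $32,562 → take DB $39,190. Book value $148,924.
Year 3: DB = ⌊$148,924 × 125%/6⌋ = $31,025; SL = ⌊$123,624/4⌋ = $30,906 → take DB $31,025. Book value $117,899.
Year 4: DB = ⌊$117,899 × 125%/6⌋ = $24,562; SL = ⌊$92,599/3⌋ = $30,866 → take SL $30,866. Book value $87,033.
Year 5: DB = ⌊$87,033 × 125%/6⌋ = $18,131; SL = ⌊$61,733/2⌋ = $30,866 → take SL $30,866. Book value $56,167.
Accumulated through year 5 = $237,617 − $56,167 = $181,450.

$181,450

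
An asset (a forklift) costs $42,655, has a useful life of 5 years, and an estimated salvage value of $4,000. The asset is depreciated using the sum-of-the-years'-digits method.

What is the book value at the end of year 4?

$6,577

Depreciable base = $42,655 − $4,000 = $38,655.
Sum of the years' digits = 5+4+3+2+1 = 15.
Year 1: $38,655 × 5/15 = $12,885. Book value $29,770.
Year 2: $38,655 × 4/15 = $10,308. Book value $19,462.
Year 3: $38,655 × 3/15 = $7,731. Book value $11,731.
Year 4: $38,655 × 2/15 = $5,154. Book value $6,577.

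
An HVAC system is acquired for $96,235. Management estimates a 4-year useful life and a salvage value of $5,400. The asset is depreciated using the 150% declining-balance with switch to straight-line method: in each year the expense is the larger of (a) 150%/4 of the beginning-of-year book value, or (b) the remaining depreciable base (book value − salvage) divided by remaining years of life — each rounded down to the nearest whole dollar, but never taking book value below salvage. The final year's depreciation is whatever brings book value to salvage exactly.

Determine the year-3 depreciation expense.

$16,096

Depreciable base = $96,235 − $5,400 = $90,835.
Year 1: DB = ⌊$96,235 × 150%/4⌋ = $36,088; SL = ⌊$90,835/4⌋ = $22,708 → take DB $36,088. Book value $60,147.
Year 2: DB = ⌊$60,147 × 150%/4⌋ = $22,555; SL = ⌊$54,747/3⌋ = $18,249 → take DB $22,555. Book value $37,592.
Year 3: DB = ⌊$37,592 × 150%/4⌋ = $14,097; SL = ⌊$32,192/2⌋ = $16,096 → take SL $16,096. Book value $21,496.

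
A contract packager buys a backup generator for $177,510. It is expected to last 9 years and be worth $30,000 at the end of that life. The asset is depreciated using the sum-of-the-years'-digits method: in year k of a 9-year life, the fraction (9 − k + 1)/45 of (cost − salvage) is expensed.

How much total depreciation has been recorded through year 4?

Depreciable base = $177,510 − $30,000 = $147,510.
Sum of the years' digits = 9+8+7+6+5+4+3+2+1 = 45.
Year 1: $147,510 × 9/45 = $29,502. Book value $148,008.
Year 2: $147,510 × 8/45 = $26,224. Book value $121,784.
Year 3: $147,510 × 7/45 = $22,946. Book value $98,838.
Year 4: $147,510 × 6/45 = $19,668. Book value $79,170.
Accumulated through year 4 = $177,510 − $79,170 = $98,340.

$98,340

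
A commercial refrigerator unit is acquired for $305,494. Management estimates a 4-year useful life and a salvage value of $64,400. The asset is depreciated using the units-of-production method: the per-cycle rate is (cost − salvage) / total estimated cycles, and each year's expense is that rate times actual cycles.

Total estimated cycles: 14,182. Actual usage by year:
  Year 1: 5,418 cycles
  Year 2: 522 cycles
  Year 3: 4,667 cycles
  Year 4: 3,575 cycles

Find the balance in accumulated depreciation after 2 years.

Depreciable base = $305,494 − $64,400 = $241,094.
Rate = $241,094 / 14,182 cycles = $17 per cycle.
Year 1: 5,418 × $17 = $92,106. Book value $213,388.
Year 2: 522 × $17 = $8,874. Book value $204,514.
Accumulated through year 2 = $305,494 − $204,514 = $100,980.

$100,980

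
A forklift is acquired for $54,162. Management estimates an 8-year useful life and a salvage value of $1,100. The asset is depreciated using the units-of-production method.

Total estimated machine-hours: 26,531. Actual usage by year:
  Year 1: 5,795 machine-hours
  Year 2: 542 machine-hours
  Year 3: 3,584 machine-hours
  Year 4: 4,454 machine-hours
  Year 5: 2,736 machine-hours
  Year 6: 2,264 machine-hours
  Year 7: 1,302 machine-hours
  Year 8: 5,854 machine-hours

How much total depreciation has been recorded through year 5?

Depreciable base = $54,162 − $1,100 = $53,062.
Rate = $53,062 / 26,531 machine-hours = $2 per machine-hour.
Year 1: 5,795 × $2 = $11,590. Book value $42,572.
Year 2: 542 × $2 = $1,084. Book value $41,488.
Year 3: 3,584 × $2 = $7,168. Book value $34,320.
Year 4: 4,454 × $2 = $8,908. Book value $25,412.
Year 5: 2,736 × $2 = $5,472. Book value $19,940.
Accumulated through year 5 = $54,162 − $19,940 = $34,222.

$34,222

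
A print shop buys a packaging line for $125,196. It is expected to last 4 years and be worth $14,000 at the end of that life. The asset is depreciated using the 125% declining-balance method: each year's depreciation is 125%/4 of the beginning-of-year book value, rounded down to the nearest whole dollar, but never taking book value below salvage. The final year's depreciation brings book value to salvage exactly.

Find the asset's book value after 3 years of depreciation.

Depreciable base = $125,196 − $14,000 = $111,196.
Year 1: ⌊$125,196 × 125%/4⌋ = $39,123. Book value $86,073.
Year 2: ⌊$86,073 × 125%/4⌋ = $26,897. Book value $59,176.
Year 3: ⌊$59,176 × 125%/4⌋ = $18,492. Book value $40,684.

$40,684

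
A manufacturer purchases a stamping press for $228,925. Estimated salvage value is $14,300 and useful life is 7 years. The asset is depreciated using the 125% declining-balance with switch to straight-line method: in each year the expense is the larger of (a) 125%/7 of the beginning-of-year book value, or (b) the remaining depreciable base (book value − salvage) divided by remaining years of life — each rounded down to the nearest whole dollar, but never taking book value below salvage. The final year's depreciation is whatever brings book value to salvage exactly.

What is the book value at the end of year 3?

$126,434

Depreciable base = $228,925 − $14,300 = $214,625.
Year 1: DB = ⌊$228,925 × 125%/7⌋ = $40,879; SL = ⌊$214,625/7⌋ = $30,660 → take DB $40,879. Book value $188,046.
Year 2: DB = ⌊$188,046 × 125%/7⌋ = $33,579; SL = ⌊$173,746/6⌋ = $28,957 → take DB $33,579. Book value $154,467.
Year 3: DB = ⌊$154,467 × 125%/7⌋ = $27,583; SL = ⌊$140,167/5⌋ = $28,033 → take SL $28,033. Book value $126,434.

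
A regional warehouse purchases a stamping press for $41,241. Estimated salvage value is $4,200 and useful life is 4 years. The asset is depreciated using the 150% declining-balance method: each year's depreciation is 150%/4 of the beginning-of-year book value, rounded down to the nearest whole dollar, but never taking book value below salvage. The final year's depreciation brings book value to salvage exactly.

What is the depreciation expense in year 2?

Depreciable base = $41,241 − $4,200 = $37,041.
Year 1: ⌊$41,241 × 150%/4⌋ = $15,465. Book value $25,776.
Year 2: ⌊$25,776 × 150%/4⌋ = $9,666. Book value $16,110.

$9,666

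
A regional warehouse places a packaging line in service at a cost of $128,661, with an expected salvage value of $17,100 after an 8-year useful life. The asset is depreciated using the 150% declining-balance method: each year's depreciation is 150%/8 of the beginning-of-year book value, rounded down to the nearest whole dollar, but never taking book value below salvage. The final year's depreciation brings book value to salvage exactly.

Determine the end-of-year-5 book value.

Depreciable base = $128,661 − $17,100 = $111,561.
Year 1: ⌊$128,661 × 150%/8⌋ = $24,123. Book value $104,538.
Year 2: ⌊$104,538 × 150%/8⌋ = $19,600. Book value $84,938.
Year 3: ⌊$84,938 × 150%/8⌋ = $15,925. Book value $69,013.
Year 4: ⌊$69,013 × 150%/8⌋ = $12,939. Book value $56,074.
Year 5: ⌊$56,074 × 150%/8⌋ = $10,513. Book value $45,561.

$45,561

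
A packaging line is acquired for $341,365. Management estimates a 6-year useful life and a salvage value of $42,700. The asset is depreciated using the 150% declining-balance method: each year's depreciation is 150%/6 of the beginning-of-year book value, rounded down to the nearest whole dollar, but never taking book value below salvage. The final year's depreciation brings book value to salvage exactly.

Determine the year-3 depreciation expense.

Depreciable base = $341,365 − $42,700 = $298,665.
Year 1: ⌊$341,365 × 150%/6⌋ = $85,341. Book value $256,024.
Year 2: ⌊$256,024 × 150%/6⌋ = $64,006. Book value $192,018.
Year 3: ⌊$192,018 × 150%/6⌋ = $48,004. Book value $144,014.

$48,004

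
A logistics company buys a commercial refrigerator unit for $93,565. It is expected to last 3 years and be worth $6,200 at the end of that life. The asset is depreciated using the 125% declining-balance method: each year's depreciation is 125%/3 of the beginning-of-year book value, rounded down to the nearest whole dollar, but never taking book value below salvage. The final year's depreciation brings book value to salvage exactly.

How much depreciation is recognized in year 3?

$25,639

Depreciable base = $93,565 − $6,200 = $87,365.
Year 1: ⌊$93,565 × 125%/3⌋ = $38,985. Book value $54,580.
Year 2: ⌊$54,580 × 125%/3⌋ = $22,741. Book value $31,839.
Year 3 (final): $31,839 − $6,200 = $25,639. Book value $6,200.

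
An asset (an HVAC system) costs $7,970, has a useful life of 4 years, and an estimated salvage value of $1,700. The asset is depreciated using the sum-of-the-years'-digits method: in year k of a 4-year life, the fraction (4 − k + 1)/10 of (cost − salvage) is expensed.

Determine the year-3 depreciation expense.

$1,254

Depreciable base = $7,970 − $1,700 = $6,270.
Sum of the years' digits = 4+3+2+1 = 10.
Year 1: $6,270 × 4/10 = $2,508. Book value $5,462.
Year 2: $6,270 × 3/10 = $1,881. Book value $3,581.
Year 3: $6,270 × 2/10 = $1,254. Book value $2,327.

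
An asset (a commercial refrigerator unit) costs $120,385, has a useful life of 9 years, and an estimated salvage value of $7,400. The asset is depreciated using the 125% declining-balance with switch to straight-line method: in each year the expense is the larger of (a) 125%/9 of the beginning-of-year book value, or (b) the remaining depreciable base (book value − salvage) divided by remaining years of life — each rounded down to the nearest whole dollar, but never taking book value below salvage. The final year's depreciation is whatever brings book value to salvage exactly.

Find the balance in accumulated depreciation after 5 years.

$66,671

Depreciable base = $120,385 − $7,400 = $112,985.
Year 1: DB = ⌊$120,385 × 125%/9⌋ = $16,720; SL = ⌊$112,985/9⌋ = $12,553 → take DB $16,720. Book value $103,665.
Year 2: DB = ⌊$103,665 × 125%/9⌋ = $14,397; SL = ⌊$96,265/8⌋ = $12,033 → take DB $14,397. Book value $89,268.
Year 3: DB = ⌊$89,268 × 125%/9⌋ = $12,398; SL = ⌊$81,868/7⌋ = $11,695 → take DB $12,398. Book value $76,870.
Year 4: DB = ⌊$76,870 × 125%/9⌋ = $10,676; SL = ⌊$69,470/6⌋ = $11,578 → take SL $11,578. Book value $65,292.
Year 5: DB = ⌊$65,292 × 125%/9⌋ = $9,068; SL = ⌊$57,892/5⌋ = $11,578 → take SL $11,578. Book value $53,714.
Accumulated through year 5 = $120,385 − $53,714 = $66,671.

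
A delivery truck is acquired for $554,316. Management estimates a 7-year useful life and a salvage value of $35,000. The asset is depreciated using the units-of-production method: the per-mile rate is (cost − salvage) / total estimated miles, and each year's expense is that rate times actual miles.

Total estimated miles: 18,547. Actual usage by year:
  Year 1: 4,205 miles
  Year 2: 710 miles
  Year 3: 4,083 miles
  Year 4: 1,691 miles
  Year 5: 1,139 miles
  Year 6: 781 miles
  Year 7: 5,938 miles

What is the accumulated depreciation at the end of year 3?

Depreciable base = $554,316 − $35,000 = $519,316.
Rate = $519,316 / 18,547 miles = $28 per mile.
Year 1: 4,205 × $28 = $117,740. Book value $436,576.
Year 2: 710 × $28 = $19,880. Book value $416,696.
Year 3: 4,083 × $28 = $114,324. Book value $302,372.
Accumulated through year 3 = $554,316 − $302,372 = $251,944.

$251,944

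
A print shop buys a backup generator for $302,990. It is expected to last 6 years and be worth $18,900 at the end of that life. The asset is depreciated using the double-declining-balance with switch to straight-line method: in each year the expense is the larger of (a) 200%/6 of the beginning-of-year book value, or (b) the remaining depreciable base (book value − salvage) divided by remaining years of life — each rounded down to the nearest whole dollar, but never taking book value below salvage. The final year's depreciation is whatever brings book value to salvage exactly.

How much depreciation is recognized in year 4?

Depreciable base = $302,990 − $18,900 = $284,090.
Year 1: DB = ⌊$302,990 × 200%/6⌋ = $100,996; SL = ⌊$284,090/6⌋ = $47,348 → take DB $100,996. Book value $201,994.
Year 2: DB = ⌊$201,994 × 200%/6⌋ = $67,331; SL = ⌊$183,094/5⌋ = $36,618 → take DB $67,331. Book value $134,663.
Year 3: DB = ⌊$134,663 × 200%/6⌋ = $44,887; SL = ⌊$115,763/4⌋ = $28,940 → take DB $44,887. Book value $89,776.
Year 4: DB = ⌊$89,776 × 200%/6⌋ = $29,925; SL = ⌊$70,876/3⌋ = $23,625 → take DB $29,925. Book value $59,851.

$29,925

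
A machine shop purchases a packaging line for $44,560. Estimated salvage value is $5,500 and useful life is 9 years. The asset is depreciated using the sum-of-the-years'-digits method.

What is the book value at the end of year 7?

$8,104

Depreciable base = $44,560 − $5,500 = $39,060.
Sum of the years' digits = 9+8+7+6+5+4+3+2+1 = 45.
Year 1: $39,060 × 9/45 = $7,812. Book value $36,748.
Year 2: $39,060 × 8/45 = $6,944. Book value $29,804.
Year 3: $39,060 × 7/45 = $6,076. Book value $23,728.
Year 4: $39,060 × 6/45 = $5,208. Book value $18,520.
Year 5: $39,060 × 5/45 = $4,340. Book value $14,180.
Year 6: $39,060 × 4/45 = $3,472. Book value $10,708.
Year 7: $39,060 × 3/45 = $2,604. Book value $8,104.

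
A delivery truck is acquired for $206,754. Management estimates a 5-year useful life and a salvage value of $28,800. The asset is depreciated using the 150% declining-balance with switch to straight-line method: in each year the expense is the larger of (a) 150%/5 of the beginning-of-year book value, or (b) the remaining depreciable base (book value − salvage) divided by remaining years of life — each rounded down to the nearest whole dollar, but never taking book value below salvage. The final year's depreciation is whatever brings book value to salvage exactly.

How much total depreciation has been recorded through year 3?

$135,837

Depreciable base = $206,754 − $28,800 = $177,954.
Year 1: DB = ⌊$206,754 × 150%/5⌋ = $62,026; SL = ⌊$177,954/5⌋ = $35,590 → take DB $62,026. Book value $144,728.
Year 2: DB = ⌊$144,728 × 150%/5⌋ = $43,418; SL = ⌊$115,928/4⌋ = $28,982 → take DB $43,418. Book value $101,310.
Year 3: DB = ⌊$101,310 × 150%/5⌋ = $30,393; SL = ⌊$72,510/3⌋ = $24,170 → take DB $30,393. Book value $70,917.
Accumulated through year 3 = $206,754 − $70,917 = $135,837.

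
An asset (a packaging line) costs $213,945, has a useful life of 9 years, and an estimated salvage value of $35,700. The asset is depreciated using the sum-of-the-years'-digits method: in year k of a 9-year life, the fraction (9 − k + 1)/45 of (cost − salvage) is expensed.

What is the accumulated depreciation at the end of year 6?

Depreciable base = $213,945 − $35,700 = $178,245.
Sum of the years' digits = 9+8+7+6+5+4+3+2+1 = 45.
Year 1: $178,245 × 9/45 = $35,649. Book value $178,296.
Year 2: $178,245 × 8/45 = $31,688. Book value $146,608.
Year 3: $178,245 × 7/45 = $27,727. Book value $118,881.
Year 4: $178,245 × 6/45 = $23,766. Book value $95,115.
Year 5: $178,245 × 5/45 = $19,805. Book value $75,310.
Year 6: $178,245 × 4/45 = $15,844. Book value $59,466.
Accumulated through year 6 = $213,945 − $59,466 = $154,479.

$154,479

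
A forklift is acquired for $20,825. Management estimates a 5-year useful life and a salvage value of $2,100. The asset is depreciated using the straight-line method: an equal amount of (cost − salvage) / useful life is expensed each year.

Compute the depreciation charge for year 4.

Depreciable base = $20,825 − $2,100 = $18,725.
Annual expense = $18,725 / 5 = $3,745.

$3,745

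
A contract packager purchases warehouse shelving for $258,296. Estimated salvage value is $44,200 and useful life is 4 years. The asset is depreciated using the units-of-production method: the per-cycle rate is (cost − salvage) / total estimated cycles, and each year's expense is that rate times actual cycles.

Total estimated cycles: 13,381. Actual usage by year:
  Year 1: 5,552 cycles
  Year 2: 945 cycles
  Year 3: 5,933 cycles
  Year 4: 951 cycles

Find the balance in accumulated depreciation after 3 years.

$198,880

Depreciable base = $258,296 − $44,200 = $214,096.
Rate = $214,096 / 13,381 cycles = $16 per cycle.
Year 1: 5,552 × $16 = $88,832. Book value $169,464.
Year 2: 945 × $16 = $15,120. Book value $154,344.
Year 3: 5,933 × $16 = $94,928. Book value $59,416.
Accumulated through year 3 = $258,296 − $59,416 = $198,880.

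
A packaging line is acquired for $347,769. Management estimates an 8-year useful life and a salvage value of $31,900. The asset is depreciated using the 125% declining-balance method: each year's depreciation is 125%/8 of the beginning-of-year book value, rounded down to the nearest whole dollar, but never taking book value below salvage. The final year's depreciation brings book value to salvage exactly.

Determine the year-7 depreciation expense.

Depreciable base = $347,769 − $31,900 = $315,869.
Year 1: ⌊$347,769 × 125%/8⌋ = $54,338. Book value $293,431.
Year 2: ⌊$293,431 × 125%/8⌋ = $45,848. Book value $247,583.
Year 3: ⌊$247,583 × 125%/8⌋ = $38,684. Book value $208,899.
Year 4: ⌊$208,899 × 125%/8⌋ = $32,640. Book value $176,259.
Year 5: ⌊$176,259 × 125%/8⌋ = $27,540. Book value $148,719.
Year 6: ⌊$148,719 × 125%/8⌋ = $23,237. Book value $125,482.
Year 7: ⌊$125,482 × 125%/8⌋ = $19,606. Book value $105,876.

$19,606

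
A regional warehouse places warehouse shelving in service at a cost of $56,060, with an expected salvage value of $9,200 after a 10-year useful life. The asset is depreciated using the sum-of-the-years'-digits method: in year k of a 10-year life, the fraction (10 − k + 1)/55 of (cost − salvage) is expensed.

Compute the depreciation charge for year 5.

$5,112

Depreciable base = $56,060 − $9,200 = $46,860.
Sum of the years' digits = 10+9+8+7+6+5+4+3+2+1 = 55.
Year 1: $46,860 × 10/55 = $8,520. Book value $47,540.
Year 2: $46,860 × 9/55 = $7,668. Book value $39,872.
Year 3: $46,860 × 8/55 = $6,816. Book value $33,056.
Year 4: $46,860 × 7/55 = $5,964. Book value $27,092.
Year 5: $46,860 × 6/55 = $5,112. Book value $21,980.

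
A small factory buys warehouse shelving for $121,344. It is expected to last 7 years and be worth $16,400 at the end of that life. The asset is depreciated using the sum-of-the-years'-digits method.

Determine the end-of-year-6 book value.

$20,148

Depreciable base = $121,344 − $16,400 = $104,944.
Sum of the years' digits = 7+6+5+4+3+2+1 = 28.
Year 1: $104,944 × 7/28 = $26,236. Book value $95,108.
Year 2: $104,944 × 6/28 = $22,488. Book value $72,620.
Year 3: $104,944 × 5/28 = $18,740. Book value $53,880.
Year 4: $104,944 × 4/28 = $14,992. Book value $38,888.
Year 5: $104,944 × 3/28 = $11,244. Book value $27,644.
Year 6: $104,944 × 2/28 = $7,496. Book value $20,148.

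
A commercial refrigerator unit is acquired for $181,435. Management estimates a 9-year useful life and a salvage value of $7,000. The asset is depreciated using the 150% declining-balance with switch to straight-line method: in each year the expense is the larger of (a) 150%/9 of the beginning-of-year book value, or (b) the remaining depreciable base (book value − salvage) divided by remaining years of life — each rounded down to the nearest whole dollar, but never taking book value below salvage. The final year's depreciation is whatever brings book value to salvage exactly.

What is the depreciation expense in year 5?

$16,099

Depreciable base = $181,435 − $7,000 = $174,435.
Year 1: DB = ⌊$181,435 × 150%/9⌋ = $30,239; SL = ⌊$174,435/9⌋ = $19,381 → take DB $30,239. Book value $151,196.
Year 2: DB = ⌊$151,196 × 150%/9⌋ = $25,199; SL = ⌊$144,196/8⌋ = $18,024 → take DB $25,199. Book value $125,997.
Year 3: DB = ⌊$125,997 × 150%/9⌋ = $20,999; SL = ⌊$118,997/7⌋ = $16,999 → take DB $20,999. Book value $104,998.
Year 4: DB = ⌊$104,998 × 150%/9⌋ = $17,499; SL = ⌊$97,998/6⌋ = $16,333 → take DB $17,499. Book value $87,499.
Year 5: DB = ⌊$87,499 × 150%/9⌋ = $14,583; SL = ⌊$80,499/5⌋ = $16,099 → take SL $16,099. Book value $71,400.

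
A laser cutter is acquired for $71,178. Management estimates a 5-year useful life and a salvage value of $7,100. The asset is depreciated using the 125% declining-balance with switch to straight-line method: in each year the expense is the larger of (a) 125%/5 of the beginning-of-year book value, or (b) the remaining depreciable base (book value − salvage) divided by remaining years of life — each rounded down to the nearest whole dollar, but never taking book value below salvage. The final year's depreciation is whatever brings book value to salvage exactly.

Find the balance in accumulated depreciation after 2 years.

$31,140

Depreciable base = $71,178 − $7,100 = $64,078.
Year 1: DB = ⌊$71,178 × 125%/5⌋ = $17,794; SL = ⌊$64,078/5⌋ = $12,815 → take DB $17,794. Book value $53,384.
Year 2: DB = ⌊$53,384 × 125%/5⌋ = $13,346; SL = ⌊$46,284/4⌋ = $11,571 → take DB $13,346. Book value $40,038.
Accumulated through year 2 = $71,178 − $40,038 = $31,140.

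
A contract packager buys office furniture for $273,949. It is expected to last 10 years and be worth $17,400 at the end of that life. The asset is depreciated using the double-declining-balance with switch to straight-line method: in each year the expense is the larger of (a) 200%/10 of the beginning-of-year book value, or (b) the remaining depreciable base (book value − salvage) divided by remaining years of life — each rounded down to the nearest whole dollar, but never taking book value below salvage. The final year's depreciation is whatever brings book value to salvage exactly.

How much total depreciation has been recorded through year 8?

Depreciable base = $273,949 − $17,400 = $256,549.
Year 1: DB = ⌊$273,949 × 200%/10⌋ = $54,789; SL = ⌊$256,549/10⌋ = $25,654 → take DB $54,789. Book value $219,160.
Year 2: DB = ⌊$219,160 × 200%/10⌋ = $43,832; SL = ⌊$201,760/9⌋ = $22,417 → take DB $43,832. Book value $175,328.
Year 3: DB = ⌊$175,328 × 200%/10⌋ = $35,065; SL = ⌊$157,928/8⌋ = $19,741 → take DB $35,065. Book value $140,263.
Year 4: DB = ⌊$140,263 × 200%/10⌋ = $28,052; SL = ⌊$122,863/7⌋ = $17,551 → take DB $28,052. Book value $112,211.
Year 5: DB = ⌊$112,211 × 200%/10⌋ = $22,442; SL = ⌊$94,811/6⌋ = $15,801 → take DB $22,442. Book value $89,769.
Year 6: DB = ⌊$89,769 × 200%/10⌋ = $17,953; SL = ⌊$72,369/5⌋ = $14,473 → take DB $17,953. Book value $71,816.
Year 7: DB = ⌊$71,816 × 200%/10⌋ = $14,363; SL = ⌊$54,416/4⌋ = $13,604 → take DB $14,363. Book value $57,453.
Year 8: DB = ⌊$57,453 × 200%/10⌋ = $11,490; SL = ⌊$40,053/3⌋ = $13,351 → take SL $13,351. Book value $44,102.
Accumulated through year 8 = $273,949 − $44,102 = $229,847.

$229,847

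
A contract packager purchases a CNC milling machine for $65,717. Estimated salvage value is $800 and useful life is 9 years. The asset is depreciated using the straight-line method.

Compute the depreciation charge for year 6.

$7,213

Depreciable base = $65,717 − $800 = $64,917.
Annual expense = $64,917 / 9 = $7,213.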